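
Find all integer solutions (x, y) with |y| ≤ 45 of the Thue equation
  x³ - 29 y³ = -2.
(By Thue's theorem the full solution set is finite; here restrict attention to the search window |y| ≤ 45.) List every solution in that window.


The equation is x³ - 29y³ = -2. For fixed y, x³ = 29·y³ − 2, so a solution requires the RHS to be a perfect cube.
Strategy: iterate y from -45 to 45, compute RHS = 29·y³ − 2, and check whether it is a (positive or negative) perfect cube.
Check small values of y:
  y = 0: RHS = -2 is not a perfect cube.
  y = 1: RHS = 27 = (3)³ ⇒ x = 3 works.
  y = -1: RHS = -31 is not a perfect cube.
  y = 2: RHS = 230 is not a perfect cube.
  y = -2: RHS = -234 is not a perfect cube.
  y = 3: RHS = 781 is not a perfect cube.
  y = -3: RHS = -785 is not a perfect cube.
Continuing the search up to |y| = 45 finds no further solutions beyond those listed.
Collected solutions: (3, 1).

Solutions (with |y| ≤ 45): (3, 1).


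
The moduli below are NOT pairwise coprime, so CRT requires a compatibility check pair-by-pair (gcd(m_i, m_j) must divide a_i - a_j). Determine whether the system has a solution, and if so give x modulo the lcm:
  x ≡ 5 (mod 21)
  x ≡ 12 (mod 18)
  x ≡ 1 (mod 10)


Moduli 21, 18, 10 are not pairwise coprime, so CRT works modulo lcm(m_i) when all pairwise compatibility conditions hold.
Pairwise compatibility: gcd(m_i, m_j) must divide a_i - a_j for every pair.
Merge one congruence at a time:
  Start: x ≡ 5 (mod 21).
  Combine with x ≡ 12 (mod 18): gcd(21, 18) = 3, and 12 - 5 = 7 is NOT divisible by 3.
    ⇒ system is inconsistent (no integer solution).

No solution (the system is inconsistent).


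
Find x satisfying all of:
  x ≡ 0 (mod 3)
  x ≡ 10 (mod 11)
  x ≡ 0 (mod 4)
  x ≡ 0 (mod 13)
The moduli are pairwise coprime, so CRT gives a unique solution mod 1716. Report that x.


Product of moduli M = 3 · 11 · 4 · 13 = 1716.
Merge one congruence at a time:
  Start: x ≡ 0 (mod 3).
  Combine with x ≡ 10 (mod 11); new modulus lcm = 33.
    Write x = 0 + 3·t and substitute into x ≡ 10 (mod 11): 3·t ≡ 10 − 0 = 10 (mod 11).
    The inverse of 3 mod 11 is 4 (since 3·4 = 12 = 1·11 + 1), so t ≡ 4·10 = 40 ≡ 7 (mod 11).
    Then x = 0 + 3·7 = 21, valid modulo lcm(3, 11) = 33: x ≡ 21 (mod 33).
  Combine with x ≡ 0 (mod 4); new modulus lcm = 132.
    Write x = 21 + 33·t and substitute into x ≡ 0 (mod 4): 33·t ≡ 0 − 21 = -21 (mod 4).
    Reduce coefficients mod 4: 1·t ≡ 3 (mod 4).
    So t ≡ 3 (mod 4).
    Then x = 21 + 33·3 = 120, valid modulo lcm(33, 4) = 132: x ≡ 120 (mod 132).
  Combine with x ≡ 0 (mod 13); new modulus lcm = 1716.
    Write x = 120 + 132·t and substitute into x ≡ 0 (mod 13): 132·t ≡ 0 − 120 = -120 (mod 13).
    Reduce coefficients mod 13: 2·t ≡ 10 (mod 13).
    The inverse of 2 mod 13 is 7 (since 2·7 = 14 = 1·13 + 1), so t ≡ 7·10 = 70 ≡ 5 (mod 13).
    Then x = 120 + 132·5 = 780, valid modulo lcm(132, 13) = 1716: x ≡ 780 (mod 1716).
Verify against each original: 780 mod 3 = 0, 780 mod 11 = 10, 780 mod 4 = 0, 780 mod 13 = 0.

x ≡ 780 (mod 1716).


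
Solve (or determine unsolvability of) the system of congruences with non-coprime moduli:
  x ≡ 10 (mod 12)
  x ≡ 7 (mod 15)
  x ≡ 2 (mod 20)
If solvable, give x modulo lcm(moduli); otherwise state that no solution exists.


Moduli 12, 15, 20 are not pairwise coprime, so CRT works modulo lcm(m_i) when all pairwise compatibility conditions hold.
Pairwise compatibility: gcd(m_i, m_j) must divide a_i - a_j for every pair.
Merge one congruence at a time:
  Start: x ≡ 10 (mod 12).
  Combine with x ≡ 7 (mod 15): gcd(12, 15) = 3; 7 - 10 = -3, which IS divisible by 3, so compatible.
    Write x = 10 + 12·t and substitute into x ≡ 7 (mod 15): 12·t ≡ 7 − 10 = -3 (mod 15).
    Divide the congruence (and modulus) by g = 3: 4·t ≡ -1 (mod 5).
    Reduce coefficients mod 5: 4·t ≡ 4 (mod 5).
    The inverse of 4 mod 5 is 4 (since 4·4 = 16 = 3·5 + 1), so t ≡ 4·4 = 16 ≡ 1 (mod 5).
    Then x = 10 + 12·1 = 22, valid modulo lcm(12, 15) = 60: x ≡ 22 (mod 60).
  Combine with x ≡ 2 (mod 20): gcd(60, 20) = 20; 2 - 22 = -20, which IS divisible by 20, so compatible.
    Write x = 22 + 60·t and substitute into x ≡ 2 (mod 20): 60·t ≡ 2 − 22 = -20 (mod 20).
    Divide the congruence (and modulus) by g = 20: 3·t ≡ -1 (mod 1).
    Modulo 1 every t works; take t = 0.
    Then x = 22 + 60·0 = 22, valid modulo lcm(60, 20) = 60: x ≡ 22 (mod 60).
Verify: 22 mod 12 = 10, 22 mod 15 = 7, 22 mod 20 = 2.

x ≡ 22 (mod 60).


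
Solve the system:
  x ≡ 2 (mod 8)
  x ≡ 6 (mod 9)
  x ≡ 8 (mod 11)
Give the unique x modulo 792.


Moduli 8, 9, 11 are pairwise coprime; by CRT there is a unique solution modulo M = 8 · 9 · 11 = 792.
Solve pairwise, accumulating the modulus:
  Start with x ≡ 2 (mod 8).
  Combine with x ≡ 6 (mod 9): since gcd(8, 9) = 1, we get a unique residue mod 72.
    Write x = 2 + 8·t and substitute into x ≡ 6 (mod 9): 8·t ≡ 6 − 2 = 4 (mod 9).
    The inverse of 8 mod 9 is 8 (since 8·8 = 64 = 7·9 + 1), so t ≡ 8·4 = 32 ≡ 5 (mod 9).
    Then x = 2 + 8·5 = 42, valid modulo lcm(8, 9) = 72: x ≡ 42 (mod 72).
  Combine with x ≡ 8 (mod 11): since gcd(72, 11) = 1, we get a unique residue mod 792.
    Write x = 42 + 72·t and substitute into x ≡ 8 (mod 11): 72·t ≡ 8 − 42 = -34 (mod 11).
    Reduce coefficients mod 11: 6·t ≡ 10 (mod 11).
    The inverse of 6 mod 11 is 2 (since 6·2 = 12 = 1·11 + 1), so t ≡ 2·10 = 20 ≡ 9 (mod 11).
    Then x = 42 + 72·9 = 690, valid modulo lcm(72, 11) = 792: x ≡ 690 (mod 792).
Verify: 690 mod 8 = 2 ✓, 690 mod 9 = 6 ✓, 690 mod 11 = 8 ✓.

x ≡ 690 (mod 792).


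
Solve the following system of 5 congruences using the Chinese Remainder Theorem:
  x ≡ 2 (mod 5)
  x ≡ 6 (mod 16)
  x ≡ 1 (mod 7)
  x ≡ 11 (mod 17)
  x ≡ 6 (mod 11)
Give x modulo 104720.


Product of moduli M = 5 · 16 · 7 · 17 · 11 = 104720.
Merge one congruence at a time:
  Start: x ≡ 2 (mod 5).
  Combine with x ≡ 6 (mod 16); new modulus lcm = 80.
    Write x = 2 + 5·t and substitute into x ≡ 6 (mod 16): 5·t ≡ 6 − 2 = 4 (mod 16).
    The inverse of 5 mod 16 is 13 (since 5·13 = 65 = 4·16 + 1), so t ≡ 13·4 = 52 ≡ 4 (mod 16).
    Then x = 2 + 5·4 = 22, valid modulo lcm(5, 16) = 80: x ≡ 22 (mod 80).
  Combine with x ≡ 1 (mod 7); new modulus lcm = 560.
    Write x = 22 + 80·t and substitute into x ≡ 1 (mod 7): 80·t ≡ 1 − 22 = -21 (mod 7).
    Reduce coefficients mod 7: 3·t ≡ 0 (mod 7).
    The inverse of 3 mod 7 is 5 (since 3·5 = 15 = 2·7 + 1), so t ≡ 5·0 = 0 ≡ 0 (mod 7).
    Then x = 22 + 80·0 = 22, valid modulo lcm(80, 7) = 560: x ≡ 22 (mod 560).
  Combine with x ≡ 11 (mod 17); new modulus lcm = 9520.
    Write x = 22 + 560·t and substitute into x ≡ 11 (mod 17): 560·t ≡ 11 − 22 = -11 (mod 17).
    Reduce coefficients mod 17: 16·t ≡ 6 (mod 17).
    The inverse of 16 mod 17 is 16 (since 16·16 = 256 = 15·17 + 1), so t ≡ 16·6 = 96 ≡ 11 (mod 17).
    Then x = 22 + 560·11 = 6182, valid modulo lcm(560, 17) = 9520: x ≡ 6182 (mod 9520).
  Combine with x ≡ 6 (mod 11); new modulus lcm = 104720.
    Write x = 6182 + 9520·t and substitute into x ≡ 6 (mod 11): 9520·t ≡ 6 − 6182 = -6176 (mod 11).
    Reduce coefficients mod 11: 5·t ≡ 6 (mod 11).
    The inverse of 5 mod 11 is 9 (since 5·9 = 45 = 4·11 + 1), so t ≡ 9·6 = 54 ≡ 10 (mod 11).
    Then x = 6182 + 9520·10 = 101382, valid modulo lcm(9520, 11) = 104720: x ≡ 101382 (mod 104720).
Verify against each original: 101382 mod 5 = 2, 101382 mod 16 = 6, 101382 mod 7 = 1, 101382 mod 17 = 11, 101382 mod 11 = 6.

x ≡ 101382 (mod 104720).


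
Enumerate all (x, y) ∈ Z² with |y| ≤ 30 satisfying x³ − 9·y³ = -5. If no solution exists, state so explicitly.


The equation is x³ - 9y³ = -5. For fixed y, x³ = 9·y³ − 5, so a solution requires the RHS to be a perfect cube.
Strategy: iterate y from -30 to 30, compute RHS = 9·y³ − 5, and check whether it is a (positive or negative) perfect cube.
Check small values of y:
  y = 0: RHS = -5 is not a perfect cube.
  y = 1: RHS = 4 is not a perfect cube.
  y = -1: RHS = -14 is not a perfect cube.
  y = 2: RHS = 67 is not a perfect cube.
  y = -2: RHS = -77 is not a perfect cube.
  y = 3: RHS = 238 is not a perfect cube.
  y = -3: RHS = -248 is not a perfect cube.
Continuing the search up to |y| = 30 finds no solutions either.
No (x, y) in the scanned range satisfies the equation.

No integer solutions with |y| ≤ 30.


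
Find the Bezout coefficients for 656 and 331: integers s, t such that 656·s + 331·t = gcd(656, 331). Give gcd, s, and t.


Euclidean algorithm on (656, 331) — divide until remainder is 0:
  656 = 1 · 331 + 325
  331 = 1 · 325 + 6
  325 = 54 · 6 + 1
  6 = 6 · 1 + 0
gcd(656, 331) = 1.
Track Bezout coefficients alongside the remainders: start with r₀ = 656 = a·1 + b·0 (s = 1, t = 0) and r₁ = 331 = a·0 + b·1 (s = 0, t = 1); each new remainder r_{k+1} = r_{k-1} − q_k·r_k inherits s_{k+1} = s_{k-1} − q_k·s_k, t_{k+1} = t_{k-1} − q_k·t_k, so r_k = a·s_k + b·t_k at every step:
  q = 1: r = 325, s = 1 − 1·0 = 1, t = 0 − 1·1 = -1  (check: 656·1 + 331·(-1) = 325)
  q = 1: r = 6, s = 0 − 1·1 = -1, t = 1 − 1·(-1) = 2  (check: 656·(-1) + 331·2 = 6)
  q = 54: r = 1, s = 1 − 54·(-1) = 55, t = -1 − 54·2 = -109  (check: 656·55 + 331·(-109) = 1)
The row with r = 1 (the gcd) gives the Bezout coefficients s = 55, t = -109.
Result: 656 · (55) + 331 · (-109) = 1.

gcd(656, 331) = 1; s = 55, t = -109 (check: 656·55 + 331·(-109) = 1).


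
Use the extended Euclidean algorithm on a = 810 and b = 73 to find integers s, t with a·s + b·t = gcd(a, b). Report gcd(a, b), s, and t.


Euclidean algorithm on (810, 73) — divide until remainder is 0:
  810 = 11 · 73 + 7
  73 = 10 · 7 + 3
  7 = 2 · 3 + 1
  3 = 3 · 1 + 0
gcd(810, 73) = 1.
Track Bezout coefficients alongside the remainders: start with r₀ = 810 = a·1 + b·0 (s = 1, t = 0) and r₁ = 73 = a·0 + b·1 (s = 0, t = 1); each new remainder r_{k+1} = r_{k-1} − q_k·r_k inherits s_{k+1} = s_{k-1} − q_k·s_k, t_{k+1} = t_{k-1} − q_k·t_k, so r_k = a·s_k + b·t_k at every step:
  q = 11: r = 7, s = 1 − 11·0 = 1, t = 0 − 11·1 = -11  (check: 810·1 + 73·(-11) = 7)
  q = 10: r = 3, s = 0 − 10·1 = -10, t = 1 − 10·(-11) = 111  (check: 810·(-10) + 73·111 = 3)
  q = 2: r = 1, s = 1 − 2·(-10) = 21, t = -11 − 2·111 = -233  (check: 810·21 + 73·(-233) = 1)
The row with r = 1 (the gcd) gives the Bezout coefficients s = 21, t = -233.
Result: 810 · (21) + 73 · (-233) = 1.

gcd(810, 73) = 1; s = 21, t = -233 (check: 810·21 + 73·(-233) = 1).


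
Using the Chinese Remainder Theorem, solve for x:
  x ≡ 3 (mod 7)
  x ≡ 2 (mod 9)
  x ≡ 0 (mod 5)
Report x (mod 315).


Moduli 7, 9, 5 are pairwise coprime; by CRT there is a unique solution modulo M = 7 · 9 · 5 = 315.
Solve pairwise, accumulating the modulus:
  Start with x ≡ 3 (mod 7).
  Combine with x ≡ 2 (mod 9): since gcd(7, 9) = 1, we get a unique residue mod 63.
    Write x = 3 + 7·t and substitute into x ≡ 2 (mod 9): 7·t ≡ 2 − 3 = -1 (mod 9).
    Reduce coefficients mod 9: 7·t ≡ 8 (mod 9).
    The inverse of 7 mod 9 is 4 (since 7·4 = 28 = 3·9 + 1), so t ≡ 4·8 = 32 ≡ 5 (mod 9).
    Then x = 3 + 7·5 = 38, valid modulo lcm(7, 9) = 63: x ≡ 38 (mod 63).
  Combine with x ≡ 0 (mod 5): since gcd(63, 5) = 1, we get a unique residue mod 315.
    Write x = 38 + 63·t and substitute into x ≡ 0 (mod 5): 63·t ≡ 0 − 38 = -38 (mod 5).
    Reduce coefficients mod 5: 3·t ≡ 2 (mod 5).
    The inverse of 3 mod 5 is 2 (since 3·2 = 6 = 1·5 + 1), so t ≡ 2·2 = 4 ≡ 4 (mod 5).
    Then x = 38 + 63·4 = 290, valid modulo lcm(63, 5) = 315: x ≡ 290 (mod 315).
Verify: 290 mod 7 = 3 ✓, 290 mod 9 = 2 ✓, 290 mod 5 = 0 ✓.

x ≡ 290 (mod 315).


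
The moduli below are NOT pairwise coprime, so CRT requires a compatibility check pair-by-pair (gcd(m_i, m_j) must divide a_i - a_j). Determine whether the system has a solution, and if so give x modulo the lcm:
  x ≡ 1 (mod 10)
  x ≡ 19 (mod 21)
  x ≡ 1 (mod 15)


Moduli 10, 21, 15 are not pairwise coprime, so CRT works modulo lcm(m_i) when all pairwise compatibility conditions hold.
Pairwise compatibility: gcd(m_i, m_j) must divide a_i - a_j for every pair.
Merge one congruence at a time:
  Start: x ≡ 1 (mod 10).
  Combine with x ≡ 19 (mod 21): gcd(10, 21) = 1; 19 - 1 = 18, which IS divisible by 1, so compatible.
    Write x = 1 + 10·t and substitute into x ≡ 19 (mod 21): 10·t ≡ 19 − 1 = 18 (mod 21).
    The inverse of 10 mod 21 is 19 (since 10·19 = 190 = 9·21 + 1), so t ≡ 19·18 = 342 ≡ 6 (mod 21).
    Then x = 1 + 10·6 = 61, valid modulo lcm(10, 21) = 210: x ≡ 61 (mod 210).
  Combine with x ≡ 1 (mod 15): gcd(210, 15) = 15; 1 - 61 = -60, which IS divisible by 15, so compatible.
    Write x = 61 + 210·t and substitute into x ≡ 1 (mod 15): 210·t ≡ 1 − 61 = -60 (mod 15).
    Divide the congruence (and modulus) by g = 15: 14·t ≡ -4 (mod 1).
    Modulo 1 every t works; take t = 0.
    Then x = 61 + 210·0 = 61, valid modulo lcm(210, 15) = 210: x ≡ 61 (mod 210).
Verify: 61 mod 10 = 1, 61 mod 21 = 19, 61 mod 15 = 1.

x ≡ 61 (mod 210).


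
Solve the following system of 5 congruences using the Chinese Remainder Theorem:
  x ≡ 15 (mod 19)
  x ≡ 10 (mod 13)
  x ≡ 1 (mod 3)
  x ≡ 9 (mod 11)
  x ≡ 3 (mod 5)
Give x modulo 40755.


Product of moduli M = 19 · 13 · 3 · 11 · 5 = 40755.
Merge one congruence at a time:
  Start: x ≡ 15 (mod 19).
  Combine with x ≡ 10 (mod 13); new modulus lcm = 247.
    Write x = 15 + 19·t and substitute into x ≡ 10 (mod 13): 19·t ≡ 10 − 15 = -5 (mod 13).
    Reduce coefficients mod 13: 6·t ≡ 8 (mod 13).
    The inverse of 6 mod 13 is 11 (since 6·11 = 66 = 5·13 + 1), so t ≡ 11·8 = 88 ≡ 10 (mod 13).
    Then x = 15 + 19·10 = 205, valid modulo lcm(19, 13) = 247: x ≡ 205 (mod 247).
  Combine with x ≡ 1 (mod 3); new modulus lcm = 741.
    Write x = 205 + 247·t and substitute into x ≡ 1 (mod 3): 247·t ≡ 1 − 205 = -204 (mod 3).
    Reduce coefficients mod 3: 1·t ≡ 0 (mod 3).
    So t ≡ 0 (mod 3).
    Then x = 205 + 247·0 = 205, valid modulo lcm(247, 3) = 741: x ≡ 205 (mod 741).
  Combine with x ≡ 9 (mod 11); new modulus lcm = 8151.
    Write x = 205 + 741·t and substitute into x ≡ 9 (mod 11): 741·t ≡ 9 − 205 = -196 (mod 11).
    Reduce coefficients mod 11: 4·t ≡ 2 (mod 11).
    The inverse of 4 mod 11 is 3 (since 4·3 = 12 = 1·11 + 1), so t ≡ 3·2 = 6 ≡ 6 (mod 11).
    Then x = 205 + 741·6 = 4651, valid modulo lcm(741, 11) = 8151: x ≡ 4651 (mod 8151).
  Combine with x ≡ 3 (mod 5); new modulus lcm = 40755.
    Write x = 4651 + 8151·t and substitute into x ≡ 3 (mod 5): 8151·t ≡ 3 − 4651 = -4648 (mod 5).
    Reduce coefficients mod 5: 1·t ≡ 2 (mod 5).
    So t ≡ 2 (mod 5).
    Then x = 4651 + 8151·2 = 20953, valid modulo lcm(8151, 5) = 40755: x ≡ 20953 (mod 40755).
Verify against each original: 20953 mod 19 = 15, 20953 mod 13 = 10, 20953 mod 3 = 1, 20953 mod 11 = 9, 20953 mod 5 = 3.

x ≡ 20953 (mod 40755).


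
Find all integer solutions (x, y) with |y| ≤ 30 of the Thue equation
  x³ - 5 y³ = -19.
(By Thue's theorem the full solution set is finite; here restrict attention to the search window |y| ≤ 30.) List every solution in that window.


The equation is x³ - 5y³ = -19. For fixed y, x³ = 5·y³ − 19, so a solution requires the RHS to be a perfect cube.
Strategy: iterate y from -30 to 30, compute RHS = 5·y³ − 19, and check whether it is a (positive or negative) perfect cube.
Check small values of y:
  y = 0: RHS = -19 is not a perfect cube.
  y = 1: RHS = -14 is not a perfect cube.
  y = -1: RHS = -24 is not a perfect cube.
  y = 2: RHS = 21 is not a perfect cube.
  y = -2: RHS = -59 is not a perfect cube.
  y = 3: RHS = 116 is not a perfect cube.
  y = -3: RHS = -154 is not a perfect cube.
Continuing the search up to |y| = 30 finds no solutions either.
No (x, y) in the scanned range satisfies the equation.

No integer solutions with |y| ≤ 30.


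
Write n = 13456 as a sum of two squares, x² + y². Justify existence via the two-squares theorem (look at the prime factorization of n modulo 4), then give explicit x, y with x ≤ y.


Step 1: Factor n = 13456 = 2^4 · 29^2.
Step 2: Check the mod-4 condition on each prime factor: 2 = 2 (special); 29 ≡ 1 (mod 4), exponent 2.
All primes ≡ 3 (mod 4) appear to even exponent (or don't appear), so by the two-squares theorem n IS expressible as a sum of two squares.
Step 3: Build a representation. Group n = k² · m with k = 4 and m = 29 · 29 = 841 (a product of primes ≡ 1 (mod 4)); a representation of m scales to one of n via (k·x)² + (k·y)² = k²(x² + y²). Each prime p ≡ 1 (mod 4) is itself a sum of two squares; find a² by testing p − a² for a perfect square:
  29: 29 − 1² = 28, 29 − 2² = 25 = 5² ⇒ 29 = 2² + 5².
  Combine using the Brahmagupta–Fibonacci identity (a² + b²)(c² + d²) = (ac − bd)² + (ad + bc)² = (ac + bd)² + (ad − bc)²:
  29 · 29 = 841: from (2² + 5²)(2² + 5²), take (2·2 − 5·5, 2·5 + 5·2) = (4 − 25, 10 + 10) = (-21, 20); dropping signs (only squares matter) gives (21, 20); check 21² + 20² = 441 + 400 = 841 ✓.
  Scale by k = 4: (4·21, 4·20) = (84, 80).
Step 4: Order so x ≤ y and verify: 80² + 84² = 6400 + 7056 = 13456 = n. ✓

n = 13456 = 80² + 84² (one valid representation with x ≤ y).


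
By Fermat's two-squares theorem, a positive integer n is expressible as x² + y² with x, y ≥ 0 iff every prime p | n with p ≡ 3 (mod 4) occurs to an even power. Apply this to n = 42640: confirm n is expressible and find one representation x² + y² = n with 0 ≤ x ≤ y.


Step 1: Factor n = 42640 = 2^4 · 5 · 13 · 41.
Step 2: Check the mod-4 condition on each prime factor: 2 = 2 (special); 5 ≡ 1 (mod 4), exponent 1; 13 ≡ 1 (mod 4), exponent 1; 41 ≡ 1 (mod 4), exponent 1.
All primes ≡ 3 (mod 4) appear to even exponent (or don't appear), so by the two-squares theorem n IS expressible as a sum of two squares.
Step 3: Build a representation. Group n = k² · m with k = 4 and m = 5 · 13 · 41 = 2665 (a product of primes ≡ 1 (mod 4)); a representation of m scales to one of n via (k·x)² + (k·y)² = k²(x² + y²). Each prime p ≡ 1 (mod 4) is itself a sum of two squares; find a² by testing p − a² for a perfect square:
  5: 5 − 1² = 4 = 2² ⇒ 5 = 1² + 2².
  13: 13 − 1² = 12, 13 − 2² = 9 = 3² ⇒ 13 = 2² + 3².
  41: 41 − 1² = 40, 41 − 2² = 37, 41 − 3² = 32, 41 − 4² = 25 = 5² ⇒ 41 = 4² + 5².
  Combine using the Brahmagupta–Fibonacci identity (a² + b²)(c² + d²) = (ac − bd)² + (ad + bc)² = (ac + bd)² + (ad − bc)²:
  5 · 13 = 65: from (1² + 2²)(2² + 3²), take (1·2 − 2·3, 1·3 + 2·2) = (2 − 6, 3 + 4) = (-4, 7); dropping signs (only squares matter) gives (4, 7); check 4² + 7² = 16 + 49 = 65 ✓.
  65 · 41 = 2665: from (4² + 7²)(4² + 5²), take (4·4 − 7·5, 4·5 + 7·4) = (16 − 35, 20 + 28) = (-19, 48); dropping signs (only squares matter) gives (19, 48); check 19² + 48² = 361 + 2304 = 2665 ✓.
  Scale by k = 4: (4·19, 4·48) = (76, 192).
Step 4: Order so x ≤ y and verify: 76² + 192² = 5776 + 36864 = 42640 = n. ✓

n = 42640 = 76² + 192² (one valid representation with x ≤ y).


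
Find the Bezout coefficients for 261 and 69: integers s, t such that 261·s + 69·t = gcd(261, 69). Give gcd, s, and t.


Euclidean algorithm on (261, 69) — divide until remainder is 0:
  261 = 3 · 69 + 54
  69 = 1 · 54 + 15
  54 = 3 · 15 + 9
  15 = 1 · 9 + 6
  9 = 1 · 6 + 3
  6 = 2 · 3 + 0
gcd(261, 69) = 3.
Track Bezout coefficients alongside the remainders: start with r₀ = 261 = a·1 + b·0 (s = 1, t = 0) and r₁ = 69 = a·0 + b·1 (s = 0, t = 1); each new remainder r_{k+1} = r_{k-1} − q_k·r_k inherits s_{k+1} = s_{k-1} − q_k·s_k, t_{k+1} = t_{k-1} − q_k·t_k, so r_k = a·s_k + b·t_k at every step:
  q = 3: r = 54, s = 1 − 3·0 = 1, t = 0 − 3·1 = -3  (check: 261·1 + 69·(-3) = 54)
  q = 1: r = 15, s = 0 − 1·1 = -1, t = 1 − 1·(-3) = 4  (check: 261·(-1) + 69·4 = 15)
  q = 3: r = 9, s = 1 − 3·(-1) = 4, t = -3 − 3·4 = -15  (check: 261·4 + 69·(-15) = 9)
  q = 1: r = 6, s = -1 − 1·4 = -5, t = 4 − 1·(-15) = 19  (check: 261·(-5) + 69·19 = 6)
  q = 1: r = 3, s = 4 − 1·(-5) = 9, t = -15 − 1·19 = -34  (check: 261·9 + 69·(-34) = 3)
The row with r = 3 (the gcd) gives the Bezout coefficients s = 9, t = -34.
Result: 261 · (9) + 69 · (-34) = 3.

gcd(261, 69) = 3; s = 9, t = -34 (check: 261·9 + 69·(-34) = 3).


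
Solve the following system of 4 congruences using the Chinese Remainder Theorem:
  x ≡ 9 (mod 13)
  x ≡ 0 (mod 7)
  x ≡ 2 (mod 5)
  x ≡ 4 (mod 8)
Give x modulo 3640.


Product of moduli M = 13 · 7 · 5 · 8 = 3640.
Merge one congruence at a time:
  Start: x ≡ 9 (mod 13).
  Combine with x ≡ 0 (mod 7); new modulus lcm = 91.
    Write x = 9 + 13·t and substitute into x ≡ 0 (mod 7): 13·t ≡ 0 − 9 = -9 (mod 7).
    Reduce coefficients mod 7: 6·t ≡ 5 (mod 7).
    The inverse of 6 mod 7 is 6 (since 6·6 = 36 = 5·7 + 1), so t ≡ 6·5 = 30 ≡ 2 (mod 7).
    Then x = 9 + 13·2 = 35, valid modulo lcm(13, 7) = 91: x ≡ 35 (mod 91).
  Combine with x ≡ 2 (mod 5); new modulus lcm = 455.
    Write x = 35 + 91·t and substitute into x ≡ 2 (mod 5): 91·t ≡ 2 − 35 = -33 (mod 5).
    Reduce coefficients mod 5: 1·t ≡ 2 (mod 5).
    So t ≡ 2 (mod 5).
    Then x = 35 + 91·2 = 217, valid modulo lcm(91, 5) = 455: x ≡ 217 (mod 455).
  Combine with x ≡ 4 (mod 8); new modulus lcm = 3640.
    Write x = 217 + 455·t and substitute into x ≡ 4 (mod 8): 455·t ≡ 4 − 217 = -213 (mod 8).
    Reduce coefficients mod 8: 7·t ≡ 3 (mod 8).
    The inverse of 7 mod 8 is 7 (since 7·7 = 49 = 6·8 + 1), so t ≡ 7·3 = 21 ≡ 5 (mod 8).
    Then x = 217 + 455·5 = 2492, valid modulo lcm(455, 8) = 3640: x ≡ 2492 (mod 3640).
Verify against each original: 2492 mod 13 = 9, 2492 mod 7 = 0, 2492 mod 5 = 2, 2492 mod 8 = 4.

x ≡ 2492 (mod 3640).


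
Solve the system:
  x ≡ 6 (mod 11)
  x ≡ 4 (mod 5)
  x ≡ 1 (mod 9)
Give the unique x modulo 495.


Moduli 11, 5, 9 are pairwise coprime; by CRT there is a unique solution modulo M = 11 · 5 · 9 = 495.
Solve pairwise, accumulating the modulus:
  Start with x ≡ 6 (mod 11).
  Combine with x ≡ 4 (mod 5): since gcd(11, 5) = 1, we get a unique residue mod 55.
    Write x = 6 + 11·t and substitute into x ≡ 4 (mod 5): 11·t ≡ 4 − 6 = -2 (mod 5).
    Reduce coefficients mod 5: 1·t ≡ 3 (mod 5).
    So t ≡ 3 (mod 5).
    Then x = 6 + 11·3 = 39, valid modulo lcm(11, 5) = 55: x ≡ 39 (mod 55).
  Combine with x ≡ 1 (mod 9): since gcd(55, 9) = 1, we get a unique residue mod 495.
    Write x = 39 + 55·t and substitute into x ≡ 1 (mod 9): 55·t ≡ 1 − 39 = -38 (mod 9).
    Reduce coefficients mod 9: 1·t ≡ 7 (mod 9).
    So t ≡ 7 (mod 9).
    Then x = 39 + 55·7 = 424, valid modulo lcm(55, 9) = 495: x ≡ 424 (mod 495).
Verify: 424 mod 11 = 6 ✓, 424 mod 5 = 4 ✓, 424 mod 9 = 1 ✓.

x ≡ 424 (mod 495).


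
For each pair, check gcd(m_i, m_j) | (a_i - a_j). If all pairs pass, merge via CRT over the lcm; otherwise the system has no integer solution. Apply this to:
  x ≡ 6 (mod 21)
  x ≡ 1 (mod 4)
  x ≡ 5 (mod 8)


Moduli 21, 4, 8 are not pairwise coprime, so CRT works modulo lcm(m_i) when all pairwise compatibility conditions hold.
Pairwise compatibility: gcd(m_i, m_j) must divide a_i - a_j for every pair.
Merge one congruence at a time:
  Start: x ≡ 6 (mod 21).
  Combine with x ≡ 1 (mod 4): gcd(21, 4) = 1; 1 - 6 = -5, which IS divisible by 1, so compatible.
    Write x = 6 + 21·t and substitute into x ≡ 1 (mod 4): 21·t ≡ 1 − 6 = -5 (mod 4).
    Reduce coefficients mod 4: 1·t ≡ 3 (mod 4).
    So t ≡ 3 (mod 4).
    Then x = 6 + 21·3 = 69, valid modulo lcm(21, 4) = 84: x ≡ 69 (mod 84).
  Combine with x ≡ 5 (mod 8): gcd(84, 8) = 4; 5 - 69 = -64, which IS divisible by 4, so compatible.
    Write x = 69 + 84·t and substitute into x ≡ 5 (mod 8): 84·t ≡ 5 − 69 = -64 (mod 8).
    Divide the congruence (and modulus) by g = 4: 21·t ≡ -16 (mod 2).
    Reduce coefficients mod 2: 1·t ≡ 0 (mod 2).
    So t ≡ 0 (mod 2).
    Then x = 69 + 84·0 = 69, valid modulo lcm(84, 8) = 168: x ≡ 69 (mod 168).
Verify: 69 mod 21 = 6, 69 mod 4 = 1, 69 mod 8 = 5.

x ≡ 69 (mod 168).


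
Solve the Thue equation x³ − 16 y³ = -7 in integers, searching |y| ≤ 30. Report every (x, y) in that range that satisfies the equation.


The equation is x³ - 16y³ = -7. For fixed y, x³ = 16·y³ − 7, so a solution requires the RHS to be a perfect cube.
Strategy: iterate y from -30 to 30, compute RHS = 16·y³ − 7, and check whether it is a (positive or negative) perfect cube.
Check small values of y:
  y = 0: RHS = -7 is not a perfect cube.
  y = 1: RHS = 9 is not a perfect cube.
  y = -1: RHS = -23 is not a perfect cube.
  y = 2: RHS = 121 is not a perfect cube.
  y = -2: RHS = -135 is not a perfect cube.
  y = 3: RHS = 425 is not a perfect cube.
  y = -3: RHS = -439 is not a perfect cube.
Continuing the search up to |y| = 30 finds no solutions either.
No (x, y) in the scanned range satisfies the equation.

No integer solutions with |y| ≤ 30.


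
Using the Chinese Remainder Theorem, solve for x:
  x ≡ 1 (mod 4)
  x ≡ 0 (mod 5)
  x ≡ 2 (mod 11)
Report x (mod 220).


Moduli 4, 5, 11 are pairwise coprime; by CRT there is a unique solution modulo M = 4 · 5 · 11 = 220.
Solve pairwise, accumulating the modulus:
  Start with x ≡ 1 (mod 4).
  Combine with x ≡ 0 (mod 5): since gcd(4, 5) = 1, we get a unique residue mod 20.
    Write x = 1 + 4·t and substitute into x ≡ 0 (mod 5): 4·t ≡ 0 − 1 = -1 (mod 5).
    Reduce coefficients mod 5: 4·t ≡ 4 (mod 5).
    The inverse of 4 mod 5 is 4 (since 4·4 = 16 = 3·5 + 1), so t ≡ 4·4 = 16 ≡ 1 (mod 5).
    Then x = 1 + 4·1 = 5, valid modulo lcm(4, 5) = 20: x ≡ 5 (mod 20).
  Combine with x ≡ 2 (mod 11): since gcd(20, 11) = 1, we get a unique residue mod 220.
    Write x = 5 + 20·t and substitute into x ≡ 2 (mod 11): 20·t ≡ 2 − 5 = -3 (mod 11).
    Reduce coefficients mod 11: 9·t ≡ 8 (mod 11).
    The inverse of 9 mod 11 is 5 (since 9·5 = 45 = 4·11 + 1), so t ≡ 5·8 = 40 ≡ 7 (mod 11).
    Then x = 5 + 20·7 = 145, valid modulo lcm(20, 11) = 220: x ≡ 145 (mod 220).
Verify: 145 mod 4 = 1 ✓, 145 mod 5 = 0 ✓, 145 mod 11 = 2 ✓.

x ≡ 145 (mod 220).


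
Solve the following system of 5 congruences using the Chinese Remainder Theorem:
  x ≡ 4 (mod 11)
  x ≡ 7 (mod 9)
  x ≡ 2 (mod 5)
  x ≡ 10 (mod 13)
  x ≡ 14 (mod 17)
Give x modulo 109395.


Product of moduli M = 11 · 9 · 5 · 13 · 17 = 109395.
Merge one congruence at a time:
  Start: x ≡ 4 (mod 11).
  Combine with x ≡ 7 (mod 9); new modulus lcm = 99.
    Write x = 4 + 11·t and substitute into x ≡ 7 (mod 9): 11·t ≡ 7 − 4 = 3 (mod 9).
    Reduce coefficients mod 9: 2·t ≡ 3 (mod 9).
    The inverse of 2 mod 9 is 5 (since 2·5 = 10 = 1·9 + 1), so t ≡ 5·3 = 15 ≡ 6 (mod 9).
    Then x = 4 + 11·6 = 70, valid modulo lcm(11, 9) = 99: x ≡ 70 (mod 99).
  Combine with x ≡ 2 (mod 5); new modulus lcm = 495.
    Write x = 70 + 99·t and substitute into x ≡ 2 (mod 5): 99·t ≡ 2 − 70 = -68 (mod 5).
    Reduce coefficients mod 5: 4·t ≡ 2 (mod 5).
    The inverse of 4 mod 5 is 4 (since 4·4 = 16 = 3·5 + 1), so t ≡ 4·2 = 8 ≡ 3 (mod 5).
    Then x = 70 + 99·3 = 367, valid modulo lcm(99, 5) = 495: x ≡ 367 (mod 495).
  Combine with x ≡ 10 (mod 13); new modulus lcm = 6435.
    Write x = 367 + 495·t and substitute into x ≡ 10 (mod 13): 495·t ≡ 10 − 367 = -357 (mod 13).
    Reduce coefficients mod 13: 1·t ≡ 7 (mod 13).
    So t ≡ 7 (mod 13).
    Then x = 367 + 495·7 = 3832, valid modulo lcm(495, 13) = 6435: x ≡ 3832 (mod 6435).
  Combine with x ≡ 14 (mod 17); new modulus lcm = 109395.
    Write x = 3832 + 6435·t and substitute into x ≡ 14 (mod 17): 6435·t ≡ 14 − 3832 = -3818 (mod 17).
    Reduce coefficients mod 17: 9·t ≡ 7 (mod 17).
    The inverse of 9 mod 17 is 2 (since 9·2 = 18 = 1·17 + 1), so t ≡ 2·7 = 14 ≡ 14 (mod 17).
    Then x = 3832 + 6435·14 = 93922, valid modulo lcm(6435, 17) = 109395: x ≡ 93922 (mod 109395).
Verify against each original: 93922 mod 11 = 4, 93922 mod 9 = 7, 93922 mod 5 = 2, 93922 mod 13 = 10, 93922 mod 17 = 14.

x ≡ 93922 (mod 109395).


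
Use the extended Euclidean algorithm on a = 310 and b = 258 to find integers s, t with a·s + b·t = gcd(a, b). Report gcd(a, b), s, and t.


Euclidean algorithm on (310, 258) — divide until remainder is 0:
  310 = 1 · 258 + 52
  258 = 4 · 52 + 50
  52 = 1 · 50 + 2
  50 = 25 · 2 + 0
gcd(310, 258) = 2.
Track Bezout coefficients alongside the remainders: start with r₀ = 310 = a·1 + b·0 (s = 1, t = 0) and r₁ = 258 = a·0 + b·1 (s = 0, t = 1); each new remainder r_{k+1} = r_{k-1} − q_k·r_k inherits s_{k+1} = s_{k-1} − q_k·s_k, t_{k+1} = t_{k-1} − q_k·t_k, so r_k = a·s_k + b·t_k at every step:
  q = 1: r = 52, s = 1 − 1·0 = 1, t = 0 − 1·1 = -1  (check: 310·1 + 258·(-1) = 52)
  q = 4: r = 50, s = 0 − 4·1 = -4, t = 1 − 4·(-1) = 5  (check: 310·(-4) + 258·5 = 50)
  q = 1: r = 2, s = 1 − 1·(-4) = 5, t = -1 − 1·5 = -6  (check: 310·5 + 258·(-6) = 2)
The row with r = 2 (the gcd) gives the Bezout coefficients s = 5, t = -6.
Result: 310 · (5) + 258 · (-6) = 2.

gcd(310, 258) = 2; s = 5, t = -6 (check: 310·5 + 258·(-6) = 2).


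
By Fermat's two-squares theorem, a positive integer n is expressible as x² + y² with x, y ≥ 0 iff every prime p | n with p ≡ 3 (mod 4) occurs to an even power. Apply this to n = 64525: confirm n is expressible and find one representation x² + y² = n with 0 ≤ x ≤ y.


Step 1: Factor n = 64525 = 5^2 · 29 · 89.
Step 2: Check the mod-4 condition on each prime factor: 5 ≡ 1 (mod 4), exponent 2; 29 ≡ 1 (mod 4), exponent 1; 89 ≡ 1 (mod 4), exponent 1.
All primes ≡ 3 (mod 4) appear to even exponent (or don't appear), so by the two-squares theorem n IS expressible as a sum of two squares.
Step 3: Build a representation. Group n = k² · m with k = 5 and m = 29 · 89 = 2581 (a product of primes ≡ 1 (mod 4)); a representation of m scales to one of n via (k·x)² + (k·y)² = k²(x² + y²). Each prime p ≡ 1 (mod 4) is itself a sum of two squares; find a² by testing p − a² for a perfect square:
  29: 29 − 1² = 28, 29 − 2² = 25 = 5² ⇒ 29 = 2² + 5².
  89: 89 − 1² = 88, 89 − 2² = 85, 89 − 3² = 80, 89 − 4² = 73, 89 − 5² = 64 = 8² ⇒ 89 = 5² + 8².
  Combine using the Brahmagupta–Fibonacci identity (a² + b²)(c² + d²) = (ac − bd)² + (ad + bc)² = (ac + bd)² + (ad − bc)²:
  29 · 89 = 2581: from (2² + 5²)(5² + 8²), take (2·5 − 5·8, 2·8 + 5·5) = (10 − 40, 16 + 25) = (-30, 41); dropping signs (only squares matter) gives (30, 41); check 30² + 41² = 900 + 1681 = 2581 ✓.
  Scale by k = 5: (5·30, 5·41) = (150, 205).
Step 4: Order so x ≤ y and verify: 150² + 205² = 22500 + 42025 = 64525 = n. ✓

n = 64525 = 150² + 205² (one valid representation with x ≤ y).


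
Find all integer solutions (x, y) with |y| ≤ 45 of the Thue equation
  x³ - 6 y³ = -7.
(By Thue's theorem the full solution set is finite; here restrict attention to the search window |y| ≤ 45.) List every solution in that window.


The equation is x³ - 6y³ = -7. For fixed y, x³ = 6·y³ − 7, so a solution requires the RHS to be a perfect cube.
Strategy: iterate y from -45 to 45, compute RHS = 6·y³ − 7, and check whether it is a (positive or negative) perfect cube.
Check small values of y:
  y = 0: RHS = -7 is not a perfect cube.
  y = 1: RHS = -1 = (-1)³ ⇒ x = -1 works.
  y = -1: RHS = -13 is not a perfect cube.
  y = 2: RHS = 41 is not a perfect cube.
  y = -2: RHS = -55 is not a perfect cube.
  y = 3: RHS = 155 is not a perfect cube.
  y = -3: RHS = -169 is not a perfect cube.
Continuing the search up to |y| = 45 finds no further solutions beyond those listed.
Collected solutions: (-1, 1).

Solutions (with |y| ≤ 45): (-1, 1).


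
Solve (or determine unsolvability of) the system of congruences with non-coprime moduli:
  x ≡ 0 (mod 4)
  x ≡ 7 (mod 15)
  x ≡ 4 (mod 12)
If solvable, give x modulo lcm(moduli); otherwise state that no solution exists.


Moduli 4, 15, 12 are not pairwise coprime, so CRT works modulo lcm(m_i) when all pairwise compatibility conditions hold.
Pairwise compatibility: gcd(m_i, m_j) must divide a_i - a_j for every pair.
Merge one congruence at a time:
  Start: x ≡ 0 (mod 4).
  Combine with x ≡ 7 (mod 15): gcd(4, 15) = 1; 7 - 0 = 7, which IS divisible by 1, so compatible.
    Write x = 0 + 4·t and substitute into x ≡ 7 (mod 15): 4·t ≡ 7 − 0 = 7 (mod 15).
    The inverse of 4 mod 15 is 4 (since 4·4 = 16 = 1·15 + 1), so t ≡ 4·7 = 28 ≡ 13 (mod 15).
    Then x = 0 + 4·13 = 52, valid modulo lcm(4, 15) = 60: x ≡ 52 (mod 60).
  Combine with x ≡ 4 (mod 12): gcd(60, 12) = 12; 4 - 52 = -48, which IS divisible by 12, so compatible.
    Write x = 52 + 60·t and substitute into x ≡ 4 (mod 12): 60·t ≡ 4 − 52 = -48 (mod 12).
    Divide the congruence (and modulus) by g = 12: 5·t ≡ -4 (mod 1).
    Modulo 1 every t works; take t = 0.
    Then x = 52 + 60·0 = 52, valid modulo lcm(60, 12) = 60: x ≡ 52 (mod 60).
Verify: 52 mod 4 = 0, 52 mod 15 = 7, 52 mod 12 = 4.

x ≡ 52 (mod 60).


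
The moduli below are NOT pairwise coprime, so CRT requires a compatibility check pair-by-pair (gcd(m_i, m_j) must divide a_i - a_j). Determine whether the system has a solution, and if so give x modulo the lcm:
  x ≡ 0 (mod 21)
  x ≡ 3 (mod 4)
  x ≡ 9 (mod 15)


Moduli 21, 4, 15 are not pairwise coprime, so CRT works modulo lcm(m_i) when all pairwise compatibility conditions hold.
Pairwise compatibility: gcd(m_i, m_j) must divide a_i - a_j for every pair.
Merge one congruence at a time:
  Start: x ≡ 0 (mod 21).
  Combine with x ≡ 3 (mod 4): gcd(21, 4) = 1; 3 - 0 = 3, which IS divisible by 1, so compatible.
    Write x = 0 + 21·t and substitute into x ≡ 3 (mod 4): 21·t ≡ 3 − 0 = 3 (mod 4).
    Reduce coefficients mod 4: 1·t ≡ 3 (mod 4).
    So t ≡ 3 (mod 4).
    Then x = 0 + 21·3 = 63, valid modulo lcm(21, 4) = 84: x ≡ 63 (mod 84).
  Combine with x ≡ 9 (mod 15): gcd(84, 15) = 3; 9 - 63 = -54, which IS divisible by 3, so compatible.
    Write x = 63 + 84·t and substitute into x ≡ 9 (mod 15): 84·t ≡ 9 − 63 = -54 (mod 15).
    Divide the congruence (and modulus) by g = 3: 28·t ≡ -18 (mod 5).
    Reduce coefficients mod 5: 3·t ≡ 2 (mod 5).
    The inverse of 3 mod 5 is 2 (since 3·2 = 6 = 1·5 + 1), so t ≡ 2·2 = 4 ≡ 4 (mod 5).
    Then x = 63 + 84·4 = 399, valid modulo lcm(84, 15) = 420: x ≡ 399 (mod 420).
Verify: 399 mod 21 = 0, 399 mod 4 = 3, 399 mod 15 = 9.

x ≡ 399 (mod 420).


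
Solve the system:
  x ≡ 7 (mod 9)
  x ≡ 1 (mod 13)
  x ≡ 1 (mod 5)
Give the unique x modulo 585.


Moduli 9, 13, 5 are pairwise coprime; by CRT there is a unique solution modulo M = 9 · 13 · 5 = 585.
Solve pairwise, accumulating the modulus:
  Start with x ≡ 7 (mod 9).
  Combine with x ≡ 1 (mod 13): since gcd(9, 13) = 1, we get a unique residue mod 117.
    Write x = 7 + 9·t and substitute into x ≡ 1 (mod 13): 9·t ≡ 1 − 7 = -6 (mod 13).
    Reduce coefficients mod 13: 9·t ≡ 7 (mod 13).
    The inverse of 9 mod 13 is 3 (since 9·3 = 27 = 2·13 + 1), so t ≡ 3·7 = 21 ≡ 8 (mod 13).
    Then x = 7 + 9·8 = 79, valid modulo lcm(9, 13) = 117: x ≡ 79 (mod 117).
  Combine with x ≡ 1 (mod 5): since gcd(117, 5) = 1, we get a unique residue mod 585.
    Write x = 79 + 117·t and substitute into x ≡ 1 (mod 5): 117·t ≡ 1 − 79 = -78 (mod 5).
    Reduce coefficients mod 5: 2·t ≡ 2 (mod 5).
    The inverse of 2 mod 5 is 3 (since 2·3 = 6 = 1·5 + 1), so t ≡ 3·2 = 6 ≡ 1 (mod 5).
    Then x = 79 + 117·1 = 196, valid modulo lcm(117, 5) = 585: x ≡ 196 (mod 585).
Verify: 196 mod 9 = 7 ✓, 196 mod 13 = 1 ✓, 196 mod 5 = 1 ✓.

x ≡ 196 (mod 585).


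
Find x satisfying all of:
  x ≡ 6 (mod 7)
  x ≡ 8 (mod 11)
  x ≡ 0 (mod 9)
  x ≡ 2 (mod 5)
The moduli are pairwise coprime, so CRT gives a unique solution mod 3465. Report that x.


Product of moduli M = 7 · 11 · 9 · 5 = 3465.
Merge one congruence at a time:
  Start: x ≡ 6 (mod 7).
  Combine with x ≡ 8 (mod 11); new modulus lcm = 77.
    Write x = 6 + 7·t and substitute into x ≡ 8 (mod 11): 7·t ≡ 8 − 6 = 2 (mod 11).
    The inverse of 7 mod 11 is 8 (since 7·8 = 56 = 5·11 + 1), so t ≡ 8·2 = 16 ≡ 5 (mod 11).
    Then x = 6 + 7·5 = 41, valid modulo lcm(7, 11) = 77: x ≡ 41 (mod 77).
  Combine with x ≡ 0 (mod 9); new modulus lcm = 693.
    Write x = 41 + 77·t and substitute into x ≡ 0 (mod 9): 77·t ≡ 0 − 41 = -41 (mod 9).
    Reduce coefficients mod 9: 5·t ≡ 4 (mod 9).
    The inverse of 5 mod 9 is 2 (since 5·2 = 10 = 1·9 + 1), so t ≡ 2·4 = 8 ≡ 8 (mod 9).
    Then x = 41 + 77·8 = 657, valid modulo lcm(77, 9) = 693: x ≡ 657 (mod 693).
  Combine with x ≡ 2 (mod 5); new modulus lcm = 3465.
    Write x = 657 + 693·t and substitute into x ≡ 2 (mod 5): 693·t ≡ 2 − 657 = -655 (mod 5).
    Reduce coefficients mod 5: 3·t ≡ 0 (mod 5).
    The inverse of 3 mod 5 is 2 (since 3·2 = 6 = 1·5 + 1), so t ≡ 2·0 = 0 ≡ 0 (mod 5).
    Then x = 657 + 693·0 = 657, valid modulo lcm(693, 5) = 3465: x ≡ 657 (mod 3465).
Verify against each original: 657 mod 7 = 6, 657 mod 11 = 8, 657 mod 9 = 0, 657 mod 5 = 2.

x ≡ 657 (mod 3465).


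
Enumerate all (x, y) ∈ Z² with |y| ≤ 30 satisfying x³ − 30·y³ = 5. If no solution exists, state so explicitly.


The equation is x³ - 30y³ = 5. For fixed y, x³ = 30·y³ + 5, so a solution requires the RHS to be a perfect cube.
Strategy: iterate y from -30 to 30, compute RHS = 30·y³ + 5, and check whether it is a (positive or negative) perfect cube.
Check small values of y:
  y = 0: RHS = 5 is not a perfect cube.
  y = 1: RHS = 35 is not a perfect cube.
  y = -1: RHS = -25 is not a perfect cube.
  y = 2: RHS = 245 is not a perfect cube.
  y = -2: RHS = -235 is not a perfect cube.
  y = 3: RHS = 815 is not a perfect cube.
  y = -3: RHS = -805 is not a perfect cube.
Continuing the search up to |y| = 30 finds no solutions either.
No (x, y) in the scanned range satisfies the equation.

No integer solutions with |y| ≤ 30.


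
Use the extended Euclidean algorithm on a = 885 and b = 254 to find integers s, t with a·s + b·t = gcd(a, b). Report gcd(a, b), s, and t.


Euclidean algorithm on (885, 254) — divide until remainder is 0:
  885 = 3 · 254 + 123
  254 = 2 · 123 + 8
  123 = 15 · 8 + 3
  8 = 2 · 3 + 2
  3 = 1 · 2 + 1
  2 = 2 · 1 + 0
gcd(885, 254) = 1.
Track Bezout coefficients alongside the remainders: start with r₀ = 885 = a·1 + b·0 (s = 1, t = 0) and r₁ = 254 = a·0 + b·1 (s = 0, t = 1); each new remainder r_{k+1} = r_{k-1} − q_k·r_k inherits s_{k+1} = s_{k-1} − q_k·s_k, t_{k+1} = t_{k-1} − q_k·t_k, so r_k = a·s_k + b·t_k at every step:
  q = 3: r = 123, s = 1 − 3·0 = 1, t = 0 − 3·1 = -3  (check: 885·1 + 254·(-3) = 123)
  q = 2: r = 8, s = 0 − 2·1 = -2, t = 1 − 2·(-3) = 7  (check: 885·(-2) + 254·7 = 8)
  q = 15: r = 3, s = 1 − 15·(-2) = 31, t = -3 − 15·7 = -108  (check: 885·31 + 254·(-108) = 3)
  q = 2: r = 2, s = -2 − 2·31 = -64, t = 7 − 2·(-108) = 223  (check: 885·(-64) + 254·223 = 2)
  q = 1: r = 1, s = 31 − 1·(-64) = 95, t = -108 − 1·223 = -331  (check: 885·95 + 254·(-331) = 1)
The row with r = 1 (the gcd) gives the Bezout coefficients s = 95, t = -331.
Result: 885 · (95) + 254 · (-331) = 1.

gcd(885, 254) = 1; s = 95, t = -331 (check: 885·95 + 254·(-331) = 1).


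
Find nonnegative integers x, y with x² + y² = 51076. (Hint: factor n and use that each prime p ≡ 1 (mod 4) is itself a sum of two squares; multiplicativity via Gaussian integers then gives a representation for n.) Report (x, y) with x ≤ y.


Step 1: Factor n = 51076 = 2^2 · 113^2.
Step 2: Check the mod-4 condition on each prime factor: 2 = 2 (special); 113 ≡ 1 (mod 4), exponent 2.
All primes ≡ 3 (mod 4) appear to even exponent (or don't appear), so by the two-squares theorem n IS expressible as a sum of two squares.
Step 3: Build a representation. Group n = k² · m with k = 2 and m = 113 · 113 = 12769 (a product of primes ≡ 1 (mod 4)); a representation of m scales to one of n via (k·x)² + (k·y)² = k²(x² + y²). Each prime p ≡ 1 (mod 4) is itself a sum of two squares; find a² by testing p − a² for a perfect square:
  113: 113 − 1² = 112, 113 − 2² = 109, 113 − 3² = 104, 113 − 4² = 97, 113 − 5² = 88, 113 − 6² = 77, 113 − 7² = 64 = 8² ⇒ 113 = 7² + 8².
  Combine using the Brahmagupta–Fibonacci identity (a² + b²)(c² + d²) = (ac − bd)² + (ad + bc)² = (ac + bd)² + (ad − bc)²:
  113 · 113 = 12769: from (7² + 8²)(7² + 8²), take (7·7 − 8·8, 7·8 + 8·7) = (49 − 64, 56 + 56) = (-15, 112); dropping signs (only squares matter) gives (15, 112); check 15² + 112² = 225 + 12544 = 12769 ✓.
  Scale by k = 2: (2·15, 2·112) = (30, 224).
Step 4: Order so x ≤ y and verify: 30² + 224² = 900 + 50176 = 51076 = n. ✓

n = 51076 = 30² + 224² (one valid representation with x ≤ y).
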